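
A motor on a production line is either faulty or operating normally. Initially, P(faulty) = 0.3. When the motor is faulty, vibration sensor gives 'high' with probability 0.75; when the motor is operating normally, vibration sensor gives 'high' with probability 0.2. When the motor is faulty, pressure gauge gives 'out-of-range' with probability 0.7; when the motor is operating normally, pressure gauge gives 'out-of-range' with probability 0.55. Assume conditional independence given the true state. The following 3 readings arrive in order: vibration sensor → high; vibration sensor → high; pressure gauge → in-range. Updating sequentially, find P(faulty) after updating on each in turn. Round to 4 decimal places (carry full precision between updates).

After vibration sensor='high': P(faulty) = 0.75·0.3000 / (0.75·0.3000 + 0.2·0.7000) ≈ 0.6164
After vibration sensor='high': P(faulty) = 0.75·0.6164 / (0.75·0.6164 + 0.2·0.3836) ≈ 0.8577
After pressure gauge='in-range': P(faulty) = 0.3·0.8577 / (0.3·0.8577 + 0.45·0.1423) ≈ 0.8007

0.8007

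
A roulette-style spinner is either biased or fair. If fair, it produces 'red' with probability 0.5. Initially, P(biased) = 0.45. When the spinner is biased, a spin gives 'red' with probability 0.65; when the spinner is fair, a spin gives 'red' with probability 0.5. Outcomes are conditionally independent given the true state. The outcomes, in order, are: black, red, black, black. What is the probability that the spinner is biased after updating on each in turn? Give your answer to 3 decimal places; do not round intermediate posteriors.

0.267

Each posterior becomes the prior for the next update.
After 'black': P(biased) = 0.35·0.4500 / (0.35·0.4500 + 0.5·0.5500) ≈ 0.3642
After 'red': P(biased) = 0.65·0.3642 / (0.65·0.3642 + 0.5·0.6358) ≈ 0.4268
After 'black': P(biased) = 0.35·0.4268 / (0.35·0.4268 + 0.5·0.5732) ≈ 0.3426
After 'black': P(biased) = 0.35·0.3426 / (0.35·0.3426 + 0.5·0.6574) ≈ 0.2673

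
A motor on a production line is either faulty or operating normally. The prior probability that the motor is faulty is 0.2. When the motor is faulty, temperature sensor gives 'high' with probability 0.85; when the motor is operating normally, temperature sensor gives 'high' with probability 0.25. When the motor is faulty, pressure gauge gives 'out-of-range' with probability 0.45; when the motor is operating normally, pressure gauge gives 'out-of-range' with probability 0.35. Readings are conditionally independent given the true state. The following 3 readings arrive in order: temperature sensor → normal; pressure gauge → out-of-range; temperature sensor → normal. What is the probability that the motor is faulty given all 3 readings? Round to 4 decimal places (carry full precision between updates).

After temperature sensor='normal': P(faulty) = 0.15·0.2000 / (0.15·0.2000 + 0.75·0.8000) ≈ 0.0476
After pressure gauge='out-of-range': P(faulty) = 0.45·0.0476 / (0.45·0.0476 + 0.35·0.9524) ≈ 0.0604
After temperature sensor='normal': P(faulty) = 0.15·0.0604 / (0.15·0.0604 + 0.75·0.9396) ≈ 0.0127

0.0127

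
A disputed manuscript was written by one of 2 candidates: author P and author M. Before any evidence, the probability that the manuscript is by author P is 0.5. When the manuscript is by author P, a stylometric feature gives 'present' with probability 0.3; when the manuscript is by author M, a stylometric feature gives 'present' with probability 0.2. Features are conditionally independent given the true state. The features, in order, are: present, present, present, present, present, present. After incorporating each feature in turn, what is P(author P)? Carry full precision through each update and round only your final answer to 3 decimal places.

After 'present': P(author P) = 0.3·0.5000 / (0.3·0.5000 + 0.2·0.5000) ≈ 0.6000
After 'present': P(author P) = 0.3·0.6000 / (0.3·0.6000 + 0.2·0.4000) ≈ 0.6923
After 'present': P(author P) = 0.3·0.6923 / (0.3·0.6923 + 0.2·0.3077) ≈ 0.7714
After 'present': P(author P) = 0.3·0.7714 / (0.3·0.7714 + 0.2·0.2286) ≈ 0.8351
After 'present': P(author P) = 0.3·0.8351 / (0.3·0.8351 + 0.2·0.1649) ≈ 0.8836
After 'present': P(author P) = 0.3·0.8836 / (0.3·0.8836 + 0.2·0.1164) ≈ 0.9193

0.919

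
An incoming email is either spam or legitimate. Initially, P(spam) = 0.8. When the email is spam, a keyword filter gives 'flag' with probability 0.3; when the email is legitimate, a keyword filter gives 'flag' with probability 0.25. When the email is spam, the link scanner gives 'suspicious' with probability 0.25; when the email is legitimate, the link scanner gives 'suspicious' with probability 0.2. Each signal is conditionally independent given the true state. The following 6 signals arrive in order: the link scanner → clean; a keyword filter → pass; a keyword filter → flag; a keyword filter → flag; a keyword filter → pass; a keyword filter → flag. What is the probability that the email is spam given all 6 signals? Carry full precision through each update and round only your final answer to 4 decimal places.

0.8495

After the link scanner='clean': P(spam) = 0.75·0.8000 / (0.75·0.8000 + 0.8·0.2000) ≈ 0.7895
After a keyword filter='pass': P(spam) = 0.7·0.7895 / (0.7·0.7895 + 0.75·0.2105) ≈ 0.7778
After a keyword filter='flag': P(spam) = 0.3·0.7778 / (0.3·0.7778 + 0.25·0.2222) ≈ 0.8077
After a keyword filter='flag': P(spam) = 0.3·0.8077 / (0.3·0.8077 + 0.25·0.1923) ≈ 0.8344
After a keyword filter='pass': P(spam) = 0.7·0.8344 / (0.7·0.8344 + 0.75·0.1656) ≈ 0.8247
After a keyword filter='flag': P(spam) = 0.3·0.8247 / (0.3·0.8247 + 0.25·0.1753) ≈ 0.8495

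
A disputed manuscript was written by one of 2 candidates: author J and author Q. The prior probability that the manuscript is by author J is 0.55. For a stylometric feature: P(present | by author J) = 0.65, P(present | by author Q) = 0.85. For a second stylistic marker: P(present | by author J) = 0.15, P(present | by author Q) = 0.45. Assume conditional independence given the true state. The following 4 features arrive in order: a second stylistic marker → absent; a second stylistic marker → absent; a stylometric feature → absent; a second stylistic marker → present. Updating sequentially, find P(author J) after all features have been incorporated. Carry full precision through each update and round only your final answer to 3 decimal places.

0.694

After a second stylistic marker='absent': P(author J) = 0.85·0.5500 / (0.85·0.5500 + 0.55·0.4500) ≈ 0.6538
After a second stylistic marker='absent': P(author J) = 0.85·0.6538 / (0.85·0.6538 + 0.55·0.3462) ≈ 0.7448
After a stylometric feature='absent': P(author J) = 0.35·0.7448 / (0.35·0.7448 + 0.15·0.2552) ≈ 0.8720
After a second stylistic marker='present': P(author J) = 0.15·0.8720 / (0.15·0.8720 + 0.45·0.1280) ≈ 0.6942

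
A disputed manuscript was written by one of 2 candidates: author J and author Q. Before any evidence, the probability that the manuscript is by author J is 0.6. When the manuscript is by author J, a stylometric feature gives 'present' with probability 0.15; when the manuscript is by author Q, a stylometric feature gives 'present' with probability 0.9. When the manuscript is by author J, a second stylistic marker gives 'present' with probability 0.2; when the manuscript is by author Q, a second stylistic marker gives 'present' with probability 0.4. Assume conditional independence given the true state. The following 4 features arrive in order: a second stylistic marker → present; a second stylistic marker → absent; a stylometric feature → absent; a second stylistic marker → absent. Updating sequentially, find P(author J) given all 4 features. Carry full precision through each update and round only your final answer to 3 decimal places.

Apply Bayes' rule sequentially, carrying P(author J) forward.
After a second stylistic marker='present': P(author J) = 0.2·0.6000 / (0.2·0.6000 + 0.4·0.4000) ≈ 0.4286
After a second stylistic marker='absent': P(author J) = 0.8·0.4286 / (0.8·0.4286 + 0.6·0.5714) ≈ 0.5000
After a stylometric feature='absent': P(author J) = 0.85·0.5000 / (0.85·0.5000 + 0.1·0.5000) ≈ 0.8947
After a second stylistic marker='absent': P(author J) = 0.8·0.8947 / (0.8·0.8947 + 0.6·0.1053) ≈ 0.9189

0.919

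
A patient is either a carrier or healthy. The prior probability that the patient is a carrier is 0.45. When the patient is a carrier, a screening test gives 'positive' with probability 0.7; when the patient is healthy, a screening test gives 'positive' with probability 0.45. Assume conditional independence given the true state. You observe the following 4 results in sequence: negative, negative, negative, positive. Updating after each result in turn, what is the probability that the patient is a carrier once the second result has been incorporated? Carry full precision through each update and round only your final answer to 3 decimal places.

0.196

After 'negative': P(carrier) = 0.3·0.4500 / (0.3·0.4500 + 0.55·0.5500) ≈ 0.3086
After 'negative': P(carrier) = 0.3·0.3086 / (0.3·0.3086 + 0.55·0.6914) ≈ 0.1958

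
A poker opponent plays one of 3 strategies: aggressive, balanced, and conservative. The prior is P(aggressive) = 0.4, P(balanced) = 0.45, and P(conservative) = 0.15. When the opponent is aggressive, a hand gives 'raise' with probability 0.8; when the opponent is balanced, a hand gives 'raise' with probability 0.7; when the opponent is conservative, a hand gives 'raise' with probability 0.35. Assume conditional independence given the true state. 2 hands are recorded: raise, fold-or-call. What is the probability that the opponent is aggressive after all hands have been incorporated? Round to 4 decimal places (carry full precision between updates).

After 'raise': normaliser = 0.8·0.4000 + 0.7·0.4500 + 0.35·0.1500; P(aggressive) ≈ 0.4655, P(balanced) ≈ 0.4582, P(conservative) ≈ 0.0764
After 'fold-or-call': normaliser = 0.2·0.4655 + 0.3·0.4582 + 0.65·0.0764; P(aggressive) ≈ 0.3323, P(balanced) ≈ 0.4906, P(conservative) ≈ 0.1772

0.3323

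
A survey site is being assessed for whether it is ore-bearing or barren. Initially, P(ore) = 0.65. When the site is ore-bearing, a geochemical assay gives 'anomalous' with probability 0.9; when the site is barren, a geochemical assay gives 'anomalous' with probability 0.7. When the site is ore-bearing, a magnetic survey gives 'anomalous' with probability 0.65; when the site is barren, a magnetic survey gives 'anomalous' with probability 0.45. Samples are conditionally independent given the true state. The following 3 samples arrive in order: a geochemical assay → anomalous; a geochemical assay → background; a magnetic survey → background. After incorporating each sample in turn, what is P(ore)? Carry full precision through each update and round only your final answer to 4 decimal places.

After a geochemical assay='anomalous': P(ore) = 0.9·0.6500 / (0.9·0.6500 + 0.7·0.3500) ≈ 0.7048
After a geochemical assay='background': P(ore) = 0.1·0.7048 / (0.1·0.7048 + 0.3·0.2952) ≈ 0.4432
After a magnetic survey='background': P(ore) = 0.35·0.4432 / (0.35·0.4432 + 0.55·0.5568) ≈ 0.3362

0.3362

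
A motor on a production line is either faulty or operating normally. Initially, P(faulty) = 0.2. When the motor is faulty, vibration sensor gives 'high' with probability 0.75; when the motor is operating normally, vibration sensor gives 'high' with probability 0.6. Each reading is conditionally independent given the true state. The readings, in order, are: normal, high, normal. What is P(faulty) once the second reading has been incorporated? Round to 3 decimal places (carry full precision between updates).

0.163

After 'normal': P(faulty) = 0.25·0.2000 / (0.25·0.2000 + 0.4·0.8000) ≈ 0.1351
After 'high': P(faulty) = 0.75·0.1351 / (0.75·0.1351 + 0.6·0.8649) ≈ 0.1634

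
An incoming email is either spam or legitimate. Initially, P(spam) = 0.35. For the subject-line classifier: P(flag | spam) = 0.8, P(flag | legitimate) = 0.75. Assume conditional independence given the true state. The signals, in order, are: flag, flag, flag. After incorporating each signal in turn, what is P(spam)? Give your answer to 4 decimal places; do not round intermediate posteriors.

0.3952

After 'flag': P(spam) = 0.8·0.3500 / (0.8·0.3500 + 0.75·0.6500) ≈ 0.3648
After 'flag': P(spam) = 0.8·0.3648 / (0.8·0.3648 + 0.75·0.6352) ≈ 0.3799
After 'flag': P(spam) = 0.8·0.3799 / (0.8·0.3799 + 0.75·0.6201) ≈ 0.3952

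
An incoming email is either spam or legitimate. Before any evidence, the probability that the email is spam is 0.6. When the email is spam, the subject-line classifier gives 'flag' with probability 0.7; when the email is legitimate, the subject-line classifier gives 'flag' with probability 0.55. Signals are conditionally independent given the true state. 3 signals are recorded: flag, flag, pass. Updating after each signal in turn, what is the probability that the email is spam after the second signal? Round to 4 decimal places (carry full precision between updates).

After 'flag': P(spam) = 0.7·0.6000 / (0.7·0.6000 + 0.55·0.4000) ≈ 0.6562
After 'flag': P(spam) = 0.7·0.6562 / (0.7·0.6562 + 0.55·0.3438) ≈ 0.7084

0.7084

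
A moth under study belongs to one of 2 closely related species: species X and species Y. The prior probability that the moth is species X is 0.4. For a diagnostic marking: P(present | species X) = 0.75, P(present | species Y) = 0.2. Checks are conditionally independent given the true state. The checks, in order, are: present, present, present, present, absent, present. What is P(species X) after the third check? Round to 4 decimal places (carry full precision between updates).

Each posterior becomes the prior for the next update.
After 'present': P(species X) = 0.75·0.4000 / (0.75·0.4000 + 0.2·0.6000) ≈ 0.7143
After 'present': P(species X) = 0.75·0.7143 / (0.75·0.7143 + 0.2·0.2857) ≈ 0.9036
After 'present': P(species X) = 0.75·0.9036 / (0.75·0.9036 + 0.2·0.0964) ≈ 0.9723

0.9723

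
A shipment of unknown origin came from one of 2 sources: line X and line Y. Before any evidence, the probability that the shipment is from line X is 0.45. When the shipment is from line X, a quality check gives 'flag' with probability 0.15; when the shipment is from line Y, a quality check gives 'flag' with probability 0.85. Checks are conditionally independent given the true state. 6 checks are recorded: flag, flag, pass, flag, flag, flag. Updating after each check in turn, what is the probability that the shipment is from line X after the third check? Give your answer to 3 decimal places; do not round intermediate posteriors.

After 'flag': P(line X) = 0.15·0.4500 / (0.15·0.4500 + 0.85·0.5500) ≈ 0.1262
After 'flag': P(line X) = 0.15·0.1262 / (0.15·0.1262 + 0.85·0.8738) ≈ 0.0248
After 'pass': P(line X) = 0.85·0.0248 / (0.85·0.0248 + 0.15·0.9752) ≈ 0.1262

0.126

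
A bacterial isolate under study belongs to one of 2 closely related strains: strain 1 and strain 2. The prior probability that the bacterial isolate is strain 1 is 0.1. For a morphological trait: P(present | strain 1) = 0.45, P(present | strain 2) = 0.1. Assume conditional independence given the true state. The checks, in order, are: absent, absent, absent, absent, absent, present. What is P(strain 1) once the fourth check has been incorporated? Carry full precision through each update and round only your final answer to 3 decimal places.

After 'absent': P(strain 1) = 0.55·0.1000 / (0.55·0.1000 + 0.9·0.9000) ≈ 0.0636
After 'absent': P(strain 1) = 0.55·0.0636 / (0.55·0.0636 + 0.9·0.9364) ≈ 0.0398
After 'absent': P(strain 1) = 0.55·0.0398 / (0.55·0.0398 + 0.9·0.9602) ≈ 0.0247
After 'absent': P(strain 1) = 0.55·0.0247 / (0.55·0.0247 + 0.9·0.9753) ≈ 0.0153

0.015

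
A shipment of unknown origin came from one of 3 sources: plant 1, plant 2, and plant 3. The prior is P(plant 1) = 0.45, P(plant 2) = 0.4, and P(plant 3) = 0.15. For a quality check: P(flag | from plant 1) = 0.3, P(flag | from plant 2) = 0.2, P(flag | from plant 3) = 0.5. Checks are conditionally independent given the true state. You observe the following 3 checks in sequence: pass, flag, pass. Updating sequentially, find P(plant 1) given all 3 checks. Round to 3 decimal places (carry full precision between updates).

0.486

After 'pass': normaliser = 0.7·0.4500 + 0.8·0.4000 + 0.5·0.1500; P(plant 1) ≈ 0.4437, P(plant 2) ≈ 0.4507, P(plant 3) ≈ 0.1056
After 'flag': normaliser = 0.3·0.4437 + 0.2·0.4507 + 0.5·0.1056; P(plant 1) ≈ 0.4821, P(plant 2) ≈ 0.3265, P(plant 3) ≈ 0.1913
After 'pass': normaliser = 0.7·0.4821 + 0.8·0.3265 + 0.5·0.1913; P(plant 1) ≈ 0.4860, P(plant 2) ≈ 0.3762, P(plant 3) ≈ 0.1378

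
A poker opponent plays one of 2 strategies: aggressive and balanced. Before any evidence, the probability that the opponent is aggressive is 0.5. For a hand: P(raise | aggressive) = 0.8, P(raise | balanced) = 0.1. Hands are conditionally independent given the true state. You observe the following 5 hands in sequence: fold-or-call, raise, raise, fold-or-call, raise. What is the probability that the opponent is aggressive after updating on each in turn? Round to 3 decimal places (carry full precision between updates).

After 'fold-or-call': P(aggressive) = 0.2·0.5000 / (0.2·0.5000 + 0.9·0.5000) ≈ 0.1818
After 'raise': P(aggressive) = 0.8·0.1818 / (0.8·0.1818 + 0.1·0.8182) ≈ 0.6400
After 'raise': P(aggressive) = 0.8·0.6400 / (0.8·0.6400 + 0.1·0.3600) ≈ 0.9343
After 'fold-or-call': P(aggressive) = 0.2·0.9343 / (0.2·0.9343 + 0.9·0.0657) ≈ 0.7596
After 'raise': P(aggressive) = 0.8·0.7596 / (0.8·0.7596 + 0.1·0.2404) ≈ 0.9620

0.962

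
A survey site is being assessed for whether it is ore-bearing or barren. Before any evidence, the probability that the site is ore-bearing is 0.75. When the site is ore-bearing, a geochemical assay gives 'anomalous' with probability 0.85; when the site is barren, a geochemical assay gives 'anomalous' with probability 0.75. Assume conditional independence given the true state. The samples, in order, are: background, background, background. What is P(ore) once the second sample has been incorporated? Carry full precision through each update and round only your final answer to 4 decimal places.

After 'background': P(ore) = 0.15·0.7500 / (0.15·0.7500 + 0.25·0.2500) ≈ 0.6429
After 'background': P(ore) = 0.15·0.6429 / (0.15·0.6429 + 0.25·0.3571) ≈ 0.5192

0.5192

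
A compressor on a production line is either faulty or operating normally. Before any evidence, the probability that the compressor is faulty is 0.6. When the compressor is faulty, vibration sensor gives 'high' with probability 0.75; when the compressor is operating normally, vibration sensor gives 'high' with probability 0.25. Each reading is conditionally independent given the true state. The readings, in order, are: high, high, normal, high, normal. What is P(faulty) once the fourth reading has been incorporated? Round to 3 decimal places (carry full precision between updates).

After 'high': P(faulty) = 0.75·0.6000 / (0.75·0.6000 + 0.25·0.4000) ≈ 0.8182
After 'high': P(faulty) = 0.75·0.8182 / (0.75·0.8182 + 0.25·0.1818) ≈ 0.9310
After 'normal': P(faulty) = 0.25·0.9310 / (0.25·0.9310 + 0.75·0.0690) ≈ 0.8182
After 'high': P(faulty) = 0.75·0.8182 / (0.75·0.8182 + 0.25·0.1818) ≈ 0.9310

0.931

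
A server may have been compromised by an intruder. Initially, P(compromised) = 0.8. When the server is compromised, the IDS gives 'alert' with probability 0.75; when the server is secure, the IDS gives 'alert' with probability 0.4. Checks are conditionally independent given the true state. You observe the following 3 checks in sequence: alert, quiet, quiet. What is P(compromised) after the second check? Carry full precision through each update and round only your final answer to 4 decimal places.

Each posterior becomes the prior for the next update.
After 'alert': P(compromised) = 0.75·0.8000 / (0.75·0.8000 + 0.4·0.2000) ≈ 0.8824
After 'quiet': P(compromised) = 0.25·0.8824 / (0.25·0.8824 + 0.6·0.1176) ≈ 0.7576

0.7576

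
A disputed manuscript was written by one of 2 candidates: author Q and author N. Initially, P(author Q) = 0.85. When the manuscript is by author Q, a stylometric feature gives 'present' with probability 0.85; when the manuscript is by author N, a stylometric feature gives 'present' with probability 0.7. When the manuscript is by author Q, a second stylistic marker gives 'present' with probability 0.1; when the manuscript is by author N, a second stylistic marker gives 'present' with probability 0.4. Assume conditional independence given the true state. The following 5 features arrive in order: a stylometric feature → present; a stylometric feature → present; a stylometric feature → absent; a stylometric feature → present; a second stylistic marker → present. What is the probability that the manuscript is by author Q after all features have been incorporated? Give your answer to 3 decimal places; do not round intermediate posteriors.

0.559

After a stylometric feature='present': P(author Q) = 0.85·0.8500 / (0.85·0.8500 + 0.7·0.1500) ≈ 0.8731
After a stylometric feature='present': P(author Q) = 0.85·0.8731 / (0.85·0.8731 + 0.7·0.1269) ≈ 0.8931
After a stylometric feature='absent': P(author Q) = 0.15·0.8931 / (0.15·0.8931 + 0.3·0.1069) ≈ 0.8069
After a stylometric feature='present': P(author Q) = 0.85·0.8069 / (0.85·0.8069 + 0.7·0.1931) ≈ 0.8353
After a second stylistic marker='present': P(author Q) = 0.1·0.8353 / (0.1·0.8353 + 0.4·0.1647) ≈ 0.5591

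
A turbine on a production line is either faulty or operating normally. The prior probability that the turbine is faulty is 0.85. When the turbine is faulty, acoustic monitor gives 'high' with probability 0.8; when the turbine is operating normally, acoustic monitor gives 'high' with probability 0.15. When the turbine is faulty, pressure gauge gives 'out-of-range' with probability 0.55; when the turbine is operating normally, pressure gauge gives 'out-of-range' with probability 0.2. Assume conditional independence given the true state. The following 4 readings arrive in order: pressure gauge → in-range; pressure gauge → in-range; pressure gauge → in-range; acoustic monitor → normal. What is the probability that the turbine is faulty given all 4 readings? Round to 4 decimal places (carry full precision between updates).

0.1918

Each posterior becomes the prior for the next update.
After pressure gauge='in-range': P(faulty) = 0.45·0.8500 / (0.45·0.8500 + 0.8·0.1500) ≈ 0.7612
After pressure gauge='in-range': P(faulty) = 0.45·0.7612 / (0.45·0.7612 + 0.8·0.2388) ≈ 0.6420
After pressure gauge='in-range': P(faulty) = 0.45·0.6420 / (0.45·0.6420 + 0.8·0.3580) ≈ 0.5021
After acoustic monitor='normal': P(faulty) = 0.2·0.5021 / (0.2·0.5021 + 0.85·0.4979) ≈ 0.1918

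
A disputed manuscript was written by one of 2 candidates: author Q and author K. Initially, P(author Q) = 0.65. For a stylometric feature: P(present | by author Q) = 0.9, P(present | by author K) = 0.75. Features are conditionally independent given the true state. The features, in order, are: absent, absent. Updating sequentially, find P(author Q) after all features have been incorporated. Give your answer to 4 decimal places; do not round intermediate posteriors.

After 'absent': P(author Q) = 0.1·0.6500 / (0.1·0.6500 + 0.25·0.3500) ≈ 0.4262
After 'absent': P(author Q) = 0.1·0.4262 / (0.1·0.4262 + 0.25·0.5738) ≈ 0.2291

0.2291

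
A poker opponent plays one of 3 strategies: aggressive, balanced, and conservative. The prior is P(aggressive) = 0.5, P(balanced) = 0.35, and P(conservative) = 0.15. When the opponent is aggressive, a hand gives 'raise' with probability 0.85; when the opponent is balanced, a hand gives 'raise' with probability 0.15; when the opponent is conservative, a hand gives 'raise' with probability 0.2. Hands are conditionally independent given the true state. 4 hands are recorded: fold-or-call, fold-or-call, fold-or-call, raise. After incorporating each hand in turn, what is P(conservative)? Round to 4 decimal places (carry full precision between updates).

Each posterior becomes the prior for the next update.
After 'fold-or-call': normaliser = 0.15·0.5000 + 0.85·0.3500 + 0.8·0.1500; P(aggressive) ≈ 0.1523, P(balanced) ≈ 0.6041, P(conservative) ≈ 0.2437
After 'fold-or-call': normaliser = 0.15·0.1523 + 0.85·0.6041 + 0.8·0.2437; P(aggressive) ≈ 0.0312, P(balanced) ≈ 0.7022, P(conservative) ≈ 0.2666
After 'fold-or-call': normaliser = 0.15·0.0312 + 0.85·0.7022 + 0.8·0.2666; P(aggressive) ≈ 0.0058, P(balanced) ≈ 0.7325, P(conservative) ≈ 0.2617
After 'raise': normaliser = 0.85·0.0058 + 0.15·0.7325 + 0.2·0.2617; P(aggressive) ≈ 0.0293, P(balanced) ≈ 0.6575, P(conservative) ≈ 0.3132

0.3132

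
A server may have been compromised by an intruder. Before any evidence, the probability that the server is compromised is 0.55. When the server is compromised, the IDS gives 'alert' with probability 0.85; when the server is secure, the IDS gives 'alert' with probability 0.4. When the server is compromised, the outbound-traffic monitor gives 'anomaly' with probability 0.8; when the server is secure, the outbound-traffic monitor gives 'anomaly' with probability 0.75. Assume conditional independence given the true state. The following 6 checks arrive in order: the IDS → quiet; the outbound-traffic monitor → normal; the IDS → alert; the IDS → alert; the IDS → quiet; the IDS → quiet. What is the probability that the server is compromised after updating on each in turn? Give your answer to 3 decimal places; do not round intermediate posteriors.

Each posterior becomes the prior for the next update.
After the IDS='quiet': P(compromised) = 0.15·0.5500 / (0.15·0.5500 + 0.6·0.4500) ≈ 0.2340
After the outbound-traffic monitor='normal': P(compromised) = 0.2·0.2340 / (0.2·0.2340 + 0.25·0.7660) ≈ 0.1964
After the IDS='alert': P(compromised) = 0.85·0.1964 / (0.85·0.1964 + 0.4·0.8036) ≈ 0.3419
After the IDS='alert': P(compromised) = 0.85·0.3419 / (0.85·0.3419 + 0.4·0.6581) ≈ 0.5247
After the IDS='quiet': P(compromised) = 0.15·0.5247 / (0.15·0.5247 + 0.6·0.4753) ≈ 0.2163
After the IDS='quiet': P(compromised) = 0.15·0.2163 / (0.15·0.2163 + 0.6·0.7837) ≈ 0.0645

0.065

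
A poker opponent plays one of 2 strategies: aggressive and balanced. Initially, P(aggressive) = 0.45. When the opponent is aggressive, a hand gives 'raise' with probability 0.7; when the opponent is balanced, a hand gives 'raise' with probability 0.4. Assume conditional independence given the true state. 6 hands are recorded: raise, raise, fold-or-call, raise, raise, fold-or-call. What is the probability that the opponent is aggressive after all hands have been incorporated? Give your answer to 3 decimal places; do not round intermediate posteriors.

0.657

After 'raise': P(aggressive) = 0.7·0.4500 / (0.7·0.4500 + 0.4·0.5500) ≈ 0.5888
After 'raise': P(aggressive) = 0.7·0.5888 / (0.7·0.5888 + 0.4·0.4112) ≈ 0.7147
After 'fold-or-call': P(aggressive) = 0.3·0.7147 / (0.3·0.7147 + 0.6·0.2853) ≈ 0.5561
After 'raise': P(aggressive) = 0.7·0.5561 / (0.7·0.5561 + 0.4·0.4439) ≈ 0.6868
After 'raise': P(aggressive) = 0.7·0.6868 / (0.7·0.6868 + 0.4·0.3132) ≈ 0.7933
After 'fold-or-call': P(aggressive) = 0.3·0.7933 / (0.3·0.7933 + 0.6·0.2067) ≈ 0.6573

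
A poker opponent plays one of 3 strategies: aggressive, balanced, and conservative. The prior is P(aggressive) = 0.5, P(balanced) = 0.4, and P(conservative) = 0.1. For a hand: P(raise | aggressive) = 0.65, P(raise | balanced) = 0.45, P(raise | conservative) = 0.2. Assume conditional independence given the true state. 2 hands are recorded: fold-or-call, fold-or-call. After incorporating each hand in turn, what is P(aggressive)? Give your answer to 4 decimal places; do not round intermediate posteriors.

0.2487

Each posterior becomes the prior for the next update.
After 'fold-or-call': normaliser = 0.35·0.5000 + 0.55·0.4000 + 0.8·0.1000; P(aggressive) ≈ 0.3684, P(balanced) ≈ 0.4632, P(conservative) ≈ 0.1684
After 'fold-or-call': normaliser = 0.35·0.3684 + 0.55·0.4632 + 0.8·0.1684; P(aggressive) ≈ 0.2487, P(balanced) ≈ 0.4914, P(conservative) ≈ 0.2599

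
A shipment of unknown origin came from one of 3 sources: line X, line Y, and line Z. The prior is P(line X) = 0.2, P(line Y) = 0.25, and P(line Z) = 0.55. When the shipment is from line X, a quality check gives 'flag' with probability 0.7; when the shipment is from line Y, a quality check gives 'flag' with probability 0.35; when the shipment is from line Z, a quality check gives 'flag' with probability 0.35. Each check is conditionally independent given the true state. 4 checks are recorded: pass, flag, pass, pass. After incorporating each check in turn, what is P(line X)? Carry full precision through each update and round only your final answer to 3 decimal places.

After 'pass': normaliser = 0.3·0.2000 + 0.65·0.2500 + 0.65·0.5500; P(line X) ≈ 0.1034, P(line Y) ≈ 0.2802, P(line Z) ≈ 0.6164
After 'flag': normaliser = 0.7·0.1034 + 0.35·0.2802 + 0.35·0.6164; P(line X) ≈ 0.1875, P(line Y) ≈ 0.2539, P(line Z) ≈ 0.5586
After 'pass': normaliser = 0.3·0.1875 + 0.65·0.2539 + 0.65·0.5586; P(line X) ≈ 0.0963, P(line Y) ≈ 0.2824, P(line Z) ≈ 0.6213
After 'pass': normaliser = 0.3·0.0963 + 0.65·0.2824 + 0.65·0.6213; P(line X) ≈ 0.0469, P(line Y) ≈ 0.2979, P(line Z) ≈ 0.6553

0.047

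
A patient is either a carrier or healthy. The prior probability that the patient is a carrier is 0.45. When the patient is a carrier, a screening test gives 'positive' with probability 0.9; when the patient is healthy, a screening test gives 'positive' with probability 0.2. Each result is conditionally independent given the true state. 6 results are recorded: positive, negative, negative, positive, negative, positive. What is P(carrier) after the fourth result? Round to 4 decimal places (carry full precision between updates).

After 'positive': P(carrier) = 0.9·0.4500 / (0.9·0.4500 + 0.2·0.5500) ≈ 0.7864
After 'negative': P(carrier) = 0.1·0.7864 / (0.1·0.7864 + 0.8·0.2136) ≈ 0.3152
After 'negative': P(carrier) = 0.1·0.3152 / (0.1·0.3152 + 0.8·0.6848) ≈ 0.0544
After 'positive': P(carrier) = 0.9·0.0544 / (0.9·0.0544 + 0.2·0.9456) ≈ 0.2056

0.2056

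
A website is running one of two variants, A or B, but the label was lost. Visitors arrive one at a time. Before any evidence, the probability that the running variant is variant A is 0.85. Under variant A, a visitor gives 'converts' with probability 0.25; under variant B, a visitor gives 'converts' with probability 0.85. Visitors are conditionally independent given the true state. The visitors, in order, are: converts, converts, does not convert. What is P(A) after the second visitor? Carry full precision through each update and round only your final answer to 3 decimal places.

0.329

After 'converts': P(A) = 0.25·0.8500 / (0.25·0.8500 + 0.85·0.1500) ≈ 0.6250
After 'converts': P(A) = 0.25·0.6250 / (0.25·0.6250 + 0.85·0.3750) ≈ 0.3289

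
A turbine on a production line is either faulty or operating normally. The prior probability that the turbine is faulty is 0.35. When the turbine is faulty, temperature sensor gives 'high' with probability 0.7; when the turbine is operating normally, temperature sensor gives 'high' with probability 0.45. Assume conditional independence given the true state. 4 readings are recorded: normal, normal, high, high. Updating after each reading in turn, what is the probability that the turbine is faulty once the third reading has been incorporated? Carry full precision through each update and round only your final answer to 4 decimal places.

0.1995

Apply Bayes' rule sequentially, carrying P(faulty) forward.
After 'normal': P(faulty) = 0.3·0.3500 / (0.3·0.3500 + 0.55·0.6500) ≈ 0.2270
After 'normal': P(faulty) = 0.3·0.2270 / (0.3·0.2270 + 0.55·0.7730) ≈ 0.1381
After 'high': P(faulty) = 0.7·0.1381 / (0.7·0.1381 + 0.45·0.8619) ≈ 0.1995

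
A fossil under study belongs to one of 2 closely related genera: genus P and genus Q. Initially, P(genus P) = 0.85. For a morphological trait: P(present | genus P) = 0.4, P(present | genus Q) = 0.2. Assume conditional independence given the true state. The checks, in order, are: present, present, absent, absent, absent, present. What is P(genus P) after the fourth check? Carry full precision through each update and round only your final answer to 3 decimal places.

0.927

After 'present': P(genus P) = 0.4·0.8500 / (0.4·0.8500 + 0.2·0.1500) ≈ 0.9189
After 'present': P(genus P) = 0.4·0.9189 / (0.4·0.9189 + 0.2·0.0811) ≈ 0.9577
After 'absent': P(genus P) = 0.6·0.9577 / (0.6·0.9577 + 0.8·0.0423) ≈ 0.9444
After 'absent': P(genus P) = 0.6·0.9444 / (0.6·0.9444 + 0.8·0.0556) ≈ 0.9273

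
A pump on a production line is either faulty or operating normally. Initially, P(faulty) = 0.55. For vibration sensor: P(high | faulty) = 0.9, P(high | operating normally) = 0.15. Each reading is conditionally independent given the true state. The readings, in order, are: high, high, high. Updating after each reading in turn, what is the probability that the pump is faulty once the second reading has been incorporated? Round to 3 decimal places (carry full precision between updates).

After 'high': P(faulty) = 0.9·0.5500 / (0.9·0.5500 + 0.15·0.4500) ≈ 0.8800
After 'high': P(faulty) = 0.9·0.8800 / (0.9·0.8800 + 0.15·0.1200) ≈ 0.9778

0.978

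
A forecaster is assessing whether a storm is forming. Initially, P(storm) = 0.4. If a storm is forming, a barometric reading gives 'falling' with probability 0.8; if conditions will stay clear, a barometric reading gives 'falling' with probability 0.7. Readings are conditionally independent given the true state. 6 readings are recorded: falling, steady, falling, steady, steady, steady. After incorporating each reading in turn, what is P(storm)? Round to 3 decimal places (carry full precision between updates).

After 'falling': P(storm) = 0.8·0.4000 / (0.8·0.4000 + 0.7·0.6000) ≈ 0.4324
After 'steady': P(storm) = 0.2·0.4324 / (0.2·0.4324 + 0.3·0.5676) ≈ 0.3368
After 'falling': P(storm) = 0.8·0.3368 / (0.8·0.3368 + 0.7·0.6632) ≈ 0.3673
After 'steady': P(storm) = 0.2·0.3673 / (0.2·0.3673 + 0.3·0.6327) ≈ 0.2790
After 'steady': P(storm) = 0.2·0.2790 / (0.2·0.2790 + 0.3·0.7210) ≈ 0.2051
After 'steady': P(storm) = 0.2·0.2051 / (0.2·0.2051 + 0.3·0.7949) ≈ 0.1468

0.147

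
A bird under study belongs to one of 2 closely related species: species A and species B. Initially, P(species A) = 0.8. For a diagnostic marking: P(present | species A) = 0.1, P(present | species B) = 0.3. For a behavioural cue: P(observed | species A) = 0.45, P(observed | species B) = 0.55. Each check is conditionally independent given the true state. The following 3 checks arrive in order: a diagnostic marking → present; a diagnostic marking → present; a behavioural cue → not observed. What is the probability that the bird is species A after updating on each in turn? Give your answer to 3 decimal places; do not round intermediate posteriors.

0.352

After a diagnostic marking='present': P(species A) = 0.1·0.8000 / (0.1·0.8000 + 0.3·0.2000) ≈ 0.5714
After a diagnostic marking='present': P(species A) = 0.1·0.5714 / (0.1·0.5714 + 0.3·0.4286) ≈ 0.3077
After a behavioural cue='not observed': P(species A) = 0.55·0.3077 / (0.55·0.3077 + 0.45·0.6923) ≈ 0.3520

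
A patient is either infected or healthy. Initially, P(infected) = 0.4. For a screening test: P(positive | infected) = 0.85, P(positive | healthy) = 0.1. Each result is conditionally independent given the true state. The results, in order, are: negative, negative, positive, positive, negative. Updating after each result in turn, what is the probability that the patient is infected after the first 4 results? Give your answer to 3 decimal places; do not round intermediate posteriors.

After 'negative': P(infected) = 0.15·0.4000 / (0.15·0.4000 + 0.9·0.6000) ≈ 0.1000
After 'negative': P(infected) = 0.15·0.1000 / (0.15·0.1000 + 0.9·0.9000) ≈ 0.0182
After 'positive': P(infected) = 0.85·0.0182 / (0.85·0.0182 + 0.1·0.9818) ≈ 0.1360
After 'positive': P(infected) = 0.85·0.1360 / (0.85·0.1360 + 0.1·0.8640) ≈ 0.5723

0.572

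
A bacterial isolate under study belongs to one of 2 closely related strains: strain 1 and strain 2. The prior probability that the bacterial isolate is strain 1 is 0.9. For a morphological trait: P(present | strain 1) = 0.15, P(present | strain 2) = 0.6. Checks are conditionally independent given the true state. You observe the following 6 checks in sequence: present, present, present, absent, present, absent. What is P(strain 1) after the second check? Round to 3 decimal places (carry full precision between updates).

0.360

After 'present': P(strain 1) = 0.15·0.9000 / (0.15·0.9000 + 0.6·0.1000) ≈ 0.6923
After 'present': P(strain 1) = 0.15·0.6923 / (0.15·0.6923 + 0.6·0.3077) ≈ 0.3600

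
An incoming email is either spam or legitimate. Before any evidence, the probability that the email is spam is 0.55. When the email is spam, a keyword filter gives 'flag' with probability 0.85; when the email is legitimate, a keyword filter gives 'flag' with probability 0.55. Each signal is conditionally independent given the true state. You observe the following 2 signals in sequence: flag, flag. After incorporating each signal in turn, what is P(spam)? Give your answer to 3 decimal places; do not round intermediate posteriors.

After 'flag': P(spam) = 0.85·0.5500 / (0.85·0.5500 + 0.55·0.4500) ≈ 0.6538
After 'flag': P(spam) = 0.85·0.6538 / (0.85·0.6538 + 0.55·0.3462) ≈ 0.7448

0.745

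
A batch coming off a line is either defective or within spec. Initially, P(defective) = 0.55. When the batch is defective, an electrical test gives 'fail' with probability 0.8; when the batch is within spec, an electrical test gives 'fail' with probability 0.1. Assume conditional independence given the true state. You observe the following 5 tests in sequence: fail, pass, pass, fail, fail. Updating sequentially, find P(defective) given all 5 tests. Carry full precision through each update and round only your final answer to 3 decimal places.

After 'fail': P(defective) = 0.8·0.5500 / (0.8·0.5500 + 0.1·0.4500) ≈ 0.9072
After 'pass': P(defective) = 0.2·0.9072 / (0.2·0.9072 + 0.9·0.0928) ≈ 0.6848
After 'pass': P(defective) = 0.2·0.6848 / (0.2·0.6848 + 0.9·0.3152) ≈ 0.3256
After 'fail': P(defective) = 0.8·0.3256 / (0.8·0.3256 + 0.1·0.6744) ≈ 0.7944
After 'fail': P(defective) = 0.8·0.7944 / (0.8·0.7944 + 0.1·0.2056) ≈ 0.9687

0.969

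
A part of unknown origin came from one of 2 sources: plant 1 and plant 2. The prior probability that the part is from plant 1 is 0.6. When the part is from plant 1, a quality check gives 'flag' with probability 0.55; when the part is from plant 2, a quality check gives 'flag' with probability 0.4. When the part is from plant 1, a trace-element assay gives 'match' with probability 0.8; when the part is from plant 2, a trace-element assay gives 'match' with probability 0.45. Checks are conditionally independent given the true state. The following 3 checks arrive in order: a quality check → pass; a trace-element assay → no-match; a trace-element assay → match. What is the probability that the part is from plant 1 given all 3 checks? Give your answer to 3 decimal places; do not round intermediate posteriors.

0.421

After a quality check='pass': P(plant 1) = 0.45·0.6000 / (0.45·0.6000 + 0.6·0.4000) ≈ 0.5294
After a trace-element assay='no-match': P(plant 1) = 0.2·0.5294 / (0.2·0.5294 + 0.55·0.4706) ≈ 0.2903
After a trace-element assay='match': P(plant 1) = 0.8·0.2903 / (0.8·0.2903 + 0.45·0.7097) ≈ 0.4211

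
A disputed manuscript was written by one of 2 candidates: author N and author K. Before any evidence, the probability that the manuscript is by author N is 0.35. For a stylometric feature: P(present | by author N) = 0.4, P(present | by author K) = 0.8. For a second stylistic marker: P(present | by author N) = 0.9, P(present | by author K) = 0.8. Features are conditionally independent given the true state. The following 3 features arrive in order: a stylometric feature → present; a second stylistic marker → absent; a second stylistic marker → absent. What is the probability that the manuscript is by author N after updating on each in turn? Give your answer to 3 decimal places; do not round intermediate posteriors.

0.063

After a stylometric feature='present': P(author N) = 0.4·0.3500 / (0.4·0.3500 + 0.8·0.6500) ≈ 0.2121
After a second stylistic marker='absent': P(author N) = 0.1·0.2121 / (0.1·0.2121 + 0.2·0.7879) ≈ 0.1186
After a second stylistic marker='absent': P(author N) = 0.1·0.1186 / (0.1·0.1186 + 0.2·0.8814) ≈ 0.0631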